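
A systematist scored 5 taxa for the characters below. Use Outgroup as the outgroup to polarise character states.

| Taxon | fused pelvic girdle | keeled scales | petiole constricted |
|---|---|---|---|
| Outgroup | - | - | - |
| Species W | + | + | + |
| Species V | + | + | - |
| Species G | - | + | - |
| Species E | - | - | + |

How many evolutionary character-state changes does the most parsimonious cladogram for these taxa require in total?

The outgroup has state '-' for every character, so '+' is the derived state throughout.
Only Species V and Species W show the derived state '+' for fused pelvic girdle, supporting them as a clade.
Only Species G, Species V, and Species W show the derived state '+' for keeled scales, supporting them as a clade.
petiole constricted (state '+') occurs in Species E and Species W but conflicts with the nesting implied by the other characters — most parsimoniously interpreted as homoplasy.
Most parsimonious ingroup topology: (((Species W,Species V),Species G),Species E).
Changes per character on this tree: fused pelvic girdle: 1; keeled scales: 1; petiole constricted: 2.
Total = 4.

4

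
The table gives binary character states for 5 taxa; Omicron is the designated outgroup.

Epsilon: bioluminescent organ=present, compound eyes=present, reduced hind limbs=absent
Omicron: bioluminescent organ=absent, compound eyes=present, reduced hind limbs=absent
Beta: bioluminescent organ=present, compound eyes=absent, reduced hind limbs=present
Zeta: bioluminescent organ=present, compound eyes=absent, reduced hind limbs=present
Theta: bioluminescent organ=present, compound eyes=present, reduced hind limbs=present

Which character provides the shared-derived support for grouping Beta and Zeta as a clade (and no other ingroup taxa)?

compound eyes

Character polarity is set by the outgroup: the derived state is whichever differs from the outgroup's state, so for compound eyes the derived state is 'absent', and for the remaining characters it is 'present'.
All ingroup taxa share the derived state 'present' for bioluminescent organ; it defines the ingroup but does not resolve relationships within it.
compound eyes: derived state 'absent' in Beta and Zeta only — synapomorphy for {Beta, Zeta}.
reduced hind limbs: derived state 'present' in Beta, Theta, and Zeta only — synapomorphy for {Beta, Theta, Zeta}.
Most parsimonious ingroup topology: ((Theta,(Beta,Zeta)),Epsilon).
The clade {Beta, Zeta} is supported by compound eyes: its derived state 'absent' occurs in exactly those taxa and in no other taxon (including the outgroup).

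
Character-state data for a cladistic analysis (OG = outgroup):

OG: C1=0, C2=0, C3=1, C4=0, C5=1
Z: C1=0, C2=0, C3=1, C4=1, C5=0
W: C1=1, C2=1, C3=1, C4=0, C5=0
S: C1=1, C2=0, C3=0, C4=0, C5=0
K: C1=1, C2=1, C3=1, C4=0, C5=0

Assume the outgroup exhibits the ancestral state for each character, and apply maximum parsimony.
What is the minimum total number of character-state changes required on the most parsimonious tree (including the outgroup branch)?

Character polarity is set by the outgroup: the derived state is whichever differs from the outgroup's state, so for C3, C5 the derived state is '0', and for the remaining characters it is '1'.
C1: derived state '1' in K, S, and W only — synapomorphy for {K, S, W}.
Only K and W show the derived state '1' for C2, supporting them as a clade.
C3 (derived state '0') is unique to S (autapomorphy; uninformative for grouping).
C4: derived state '1' in Z only — an autapomorphy, so it tells us nothing about relationships among taxa.
C5 (derived state '0') is shared by all ingroup taxa — unites the whole ingroup.
Most parsimonious ingroup topology: (Z,((W,K),S)).
Changes per character on this tree: C1: 1; C2: 1; C3: 1; C4: 1; C5: 1.
Total = 5.

5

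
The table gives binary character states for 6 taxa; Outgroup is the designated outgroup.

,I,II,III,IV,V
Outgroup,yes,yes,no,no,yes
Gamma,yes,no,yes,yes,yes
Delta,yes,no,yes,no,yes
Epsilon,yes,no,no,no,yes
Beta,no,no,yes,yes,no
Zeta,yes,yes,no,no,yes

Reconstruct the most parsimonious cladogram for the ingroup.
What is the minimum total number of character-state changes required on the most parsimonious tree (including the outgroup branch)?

Character polarity is set by the outgroup: the derived state is whichever differs from the outgroup's state, so for I, II, V the derived state is 'no', and for the remaining characters it is 'yes'.
I (derived state 'no') is unique to Beta (autapomorphy; uninformative for grouping).
II: derived state 'no' in Beta, Delta, Epsilon, and Gamma only — synapomorphy for {Beta, Delta, Epsilon, Gamma}.
Only Beta, Delta, and Gamma show the derived state 'yes' for III, supporting them as a clade.
IV (derived state 'yes') is shared by Beta and Gamma — a synapomorphy uniting that clade.
V (derived state 'no') is unique to Beta (autapomorphy; uninformative for grouping).
Most parsimonious ingroup topology: ((((Gamma,Beta),Delta),Epsilon),Zeta).
Changes per character on this tree: I: 1; II: 1; III: 1; IV: 1; V: 1.
Total = 5.

5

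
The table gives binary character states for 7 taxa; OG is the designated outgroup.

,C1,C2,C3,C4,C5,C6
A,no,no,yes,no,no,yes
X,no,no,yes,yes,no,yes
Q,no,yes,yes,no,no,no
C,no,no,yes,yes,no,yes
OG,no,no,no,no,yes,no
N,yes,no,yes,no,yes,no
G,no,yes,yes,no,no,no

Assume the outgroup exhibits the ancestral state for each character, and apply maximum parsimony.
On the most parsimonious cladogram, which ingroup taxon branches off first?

Character polarity is set by the outgroup: the derived state is whichever differs from the outgroup's state, so for C5 the derived state is 'no', and for the remaining characters it is 'yes'.
C1: derived state 'yes' in N only — an autapomorphy, so it tells us nothing about relationships among taxa.
Only G and Q show the derived state 'yes' for C2, supporting them as a clade.
C3 (derived state 'yes') is shared by all ingroup taxa — unites the whole ingroup.
C4: derived state 'yes' in C and X only — synapomorphy for {C, X}.
C5 (derived state 'no') is shared by A, C, G, Q, and X — a synapomorphy uniting that clade.
Only A, C, and X show the derived state 'yes' for C6, supporting them as a clade.
Most parsimonious ingroup topology: (((G,Q),(A,(X,C))),N).
N is sister to the clade containing all other ingroup taxa, so it is the earliest-diverging (most basal) ingroup lineage.

N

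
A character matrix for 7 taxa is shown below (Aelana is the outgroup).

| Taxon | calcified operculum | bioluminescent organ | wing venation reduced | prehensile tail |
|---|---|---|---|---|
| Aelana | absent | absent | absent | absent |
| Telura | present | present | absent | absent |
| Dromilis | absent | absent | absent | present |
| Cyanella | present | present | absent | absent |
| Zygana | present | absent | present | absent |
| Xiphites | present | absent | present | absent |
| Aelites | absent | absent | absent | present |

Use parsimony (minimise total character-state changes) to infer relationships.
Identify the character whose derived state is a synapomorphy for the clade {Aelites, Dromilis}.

prehensile tail

The outgroup has state 'absent' for every character, so 'present' is the derived state throughout.
Only Cyanella, Telura, Xiphites, and Zygana show the derived state 'present' for calcified operculum, supporting them as a clade.
bioluminescent organ (derived state 'present') is shared by Cyanella and Telura — a synapomorphy uniting that clade.
Only Xiphites and Zygana show the derived state 'present' for wing venation reduced, supporting them as a clade.
Only Aelites and Dromilis show the derived state 'present' for prehensile tail, supporting them as a clade.
Most parsimonious ingroup topology: (((Telura,Cyanella),(Zygana,Xiphites)),(Dromilis,Aelites)).
The clade {Aelites, Dromilis} is supported by prehensile tail: its derived state 'present' occurs in exactly those taxa and in no other taxon (including the outgroup).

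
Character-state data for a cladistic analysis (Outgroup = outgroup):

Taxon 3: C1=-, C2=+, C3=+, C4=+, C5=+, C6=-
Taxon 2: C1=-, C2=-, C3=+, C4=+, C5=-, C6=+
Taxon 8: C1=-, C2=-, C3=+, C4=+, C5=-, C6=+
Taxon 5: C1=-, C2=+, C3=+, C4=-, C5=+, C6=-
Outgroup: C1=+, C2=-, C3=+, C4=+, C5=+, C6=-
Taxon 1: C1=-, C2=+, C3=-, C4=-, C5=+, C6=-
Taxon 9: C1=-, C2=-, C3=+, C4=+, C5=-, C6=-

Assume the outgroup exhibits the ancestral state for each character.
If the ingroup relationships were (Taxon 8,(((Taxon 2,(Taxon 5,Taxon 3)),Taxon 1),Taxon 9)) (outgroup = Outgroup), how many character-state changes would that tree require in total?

11

Map each character onto (Taxon 8,(((Taxon 2,(Taxon 5,Taxon 3)),Taxon 1),Taxon 9)) (rooted by Outgroup) and count the minimum state changes it requires (Fitch parsimony):
C1: 1; C2: 2; C3: 1; C4: 2; C5: 3; C6: 2.
Total tree length = 11.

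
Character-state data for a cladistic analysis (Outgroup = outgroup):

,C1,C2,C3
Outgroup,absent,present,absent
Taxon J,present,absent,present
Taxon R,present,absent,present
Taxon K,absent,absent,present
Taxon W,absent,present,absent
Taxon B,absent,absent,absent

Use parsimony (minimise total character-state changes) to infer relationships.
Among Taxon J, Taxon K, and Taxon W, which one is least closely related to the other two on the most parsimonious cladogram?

Taxon W

Character polarity is set by the outgroup: the derived state is whichever differs from the outgroup's state, so for C2 the derived state is 'absent', and for the remaining characters it is 'present'.
Only Taxon J and Taxon R show the derived state 'present' for C1, supporting them as a clade.
C2 (derived state 'absent') is shared by Taxon B, Taxon J, Taxon K, and Taxon R — a synapomorphy uniting that clade.
C3: derived state 'present' in Taxon J, Taxon K, and Taxon R only — synapomorphy for {Taxon J, Taxon K, Taxon R}.
Most parsimonious ingroup topology: ((((Taxon J,Taxon R),Taxon K),Taxon B),Taxon W).
Taxon J and Taxon K share a more recent common ancestor with each other than either does with Taxon W, so Taxon W is the least closely related of the three.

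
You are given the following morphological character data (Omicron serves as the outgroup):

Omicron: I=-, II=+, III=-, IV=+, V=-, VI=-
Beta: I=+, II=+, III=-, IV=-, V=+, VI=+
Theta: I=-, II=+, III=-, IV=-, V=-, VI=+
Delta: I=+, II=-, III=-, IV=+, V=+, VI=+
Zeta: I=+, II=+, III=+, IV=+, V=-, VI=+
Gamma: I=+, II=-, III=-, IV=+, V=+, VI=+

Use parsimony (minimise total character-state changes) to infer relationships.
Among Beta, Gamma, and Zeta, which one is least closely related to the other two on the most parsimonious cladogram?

Character polarity is set by the outgroup: the derived state is whichever differs from the outgroup's state, so for II, IV the derived state is '-', and for the remaining characters it is '+'.
I: derived state '+' in Beta, Delta, Gamma, and Zeta only — synapomorphy for {Beta, Delta, Gamma, Zeta}.
Only Delta and Gamma show the derived state '-' for II, supporting them as a clade.
III (derived state '+') is unique to Zeta (autapomorphy; uninformative for grouping).
IV groups Beta and Theta, which is incompatible with the clades supported by the remaining characters; treating it as convergent (homoplasy) costs fewer steps than any alternative tree.
V (derived state '+') is shared by Beta, Delta, and Gamma — a synapomorphy uniting that clade.
All ingroup taxa share the derived state '+' for VI; it defines the ingroup but does not resolve relationships within it.
Most parsimonious ingroup topology: (((Beta,(Delta,Gamma)),Zeta),Theta).
Gamma and Beta share a more recent common ancestor with each other than either does with Zeta, so Zeta is the least closely related of the three.

Zeta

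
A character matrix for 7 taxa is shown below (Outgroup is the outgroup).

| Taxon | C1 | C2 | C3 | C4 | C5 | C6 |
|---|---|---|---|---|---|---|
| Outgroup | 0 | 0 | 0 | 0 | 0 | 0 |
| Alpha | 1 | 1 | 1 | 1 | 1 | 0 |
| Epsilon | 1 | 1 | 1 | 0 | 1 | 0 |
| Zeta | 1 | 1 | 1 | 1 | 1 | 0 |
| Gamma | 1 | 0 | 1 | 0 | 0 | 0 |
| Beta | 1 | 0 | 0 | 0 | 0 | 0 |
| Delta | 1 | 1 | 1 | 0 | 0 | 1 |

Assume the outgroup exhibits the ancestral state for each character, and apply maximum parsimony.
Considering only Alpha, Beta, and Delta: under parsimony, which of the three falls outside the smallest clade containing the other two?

Beta

The outgroup has state '0' for every character, so '1' is the derived state throughout.
All ingroup taxa share the derived state '1' for C1; it defines the ingroup but does not resolve relationships within it.
C2: derived state '1' in Alpha, Delta, Epsilon, and Zeta only — synapomorphy for {Alpha, Delta, Epsilon, Zeta}.
C3: derived state '1' in Alpha, Delta, Epsilon, Gamma, and Zeta only — synapomorphy for {Alpha, Delta, Epsilon, Gamma, Zeta}.
Only Alpha and Zeta show the derived state '1' for C4, supporting them as a clade.
C5: derived state '1' in Alpha, Epsilon, and Zeta only — synapomorphy for {Alpha, Epsilon, Zeta}.
C6 (derived state '1') is unique to Delta (autapomorphy; uninformative for grouping).
Most parsimonious ingroup topology: (((((Alpha,Zeta),Epsilon),Delta),Gamma),Beta).
Delta and Alpha share a more recent common ancestor with each other than either does with Beta, so Beta is the least closely related of the three.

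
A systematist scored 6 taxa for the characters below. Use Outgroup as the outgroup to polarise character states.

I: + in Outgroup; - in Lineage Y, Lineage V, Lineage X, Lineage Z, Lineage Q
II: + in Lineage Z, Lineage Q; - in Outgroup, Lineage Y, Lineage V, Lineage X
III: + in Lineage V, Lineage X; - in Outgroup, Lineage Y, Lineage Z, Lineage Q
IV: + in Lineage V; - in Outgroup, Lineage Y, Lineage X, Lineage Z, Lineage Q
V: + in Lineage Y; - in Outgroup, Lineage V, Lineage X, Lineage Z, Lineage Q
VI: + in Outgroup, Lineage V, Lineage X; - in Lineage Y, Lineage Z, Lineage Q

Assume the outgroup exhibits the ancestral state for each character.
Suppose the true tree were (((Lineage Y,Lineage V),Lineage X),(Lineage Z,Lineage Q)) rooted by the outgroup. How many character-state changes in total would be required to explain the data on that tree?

8

Map each character onto (((Lineage Y,Lineage V),Lineage X),(Lineage Z,Lineage Q)) (rooted by Outgroup) and count the minimum state changes it requires (Fitch parsimony):
I: 1; II: 1; III: 2; IV: 1; V: 1; VI: 2.
Total tree length = 8.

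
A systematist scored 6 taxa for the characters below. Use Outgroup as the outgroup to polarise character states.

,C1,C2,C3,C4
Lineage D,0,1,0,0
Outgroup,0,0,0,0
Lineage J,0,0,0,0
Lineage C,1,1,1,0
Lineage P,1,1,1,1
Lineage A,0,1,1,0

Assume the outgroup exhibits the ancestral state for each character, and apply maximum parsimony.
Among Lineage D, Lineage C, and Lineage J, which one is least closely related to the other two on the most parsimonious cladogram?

The outgroup has state '0' for every character, so '1' is the derived state throughout.
C1 (derived state '1') is shared by Lineage C and Lineage P — a synapomorphy uniting that clade.
C2 (derived state '1') is shared by Lineage A, Lineage C, Lineage D, and Lineage P — a synapomorphy uniting that clade.
C3 (derived state '1') is shared by Lineage A, Lineage C, and Lineage P — a synapomorphy uniting that clade.
C4 (derived state '1') is unique to Lineage P (autapomorphy; uninformative for grouping).
Most parsimonious ingroup topology: ((((Lineage C,Lineage P),Lineage A),Lineage D),Lineage J).
Lineage C and Lineage D share a more recent common ancestor with each other than either does with Lineage J, so Lineage J is the least closely related of the three.

Lineage J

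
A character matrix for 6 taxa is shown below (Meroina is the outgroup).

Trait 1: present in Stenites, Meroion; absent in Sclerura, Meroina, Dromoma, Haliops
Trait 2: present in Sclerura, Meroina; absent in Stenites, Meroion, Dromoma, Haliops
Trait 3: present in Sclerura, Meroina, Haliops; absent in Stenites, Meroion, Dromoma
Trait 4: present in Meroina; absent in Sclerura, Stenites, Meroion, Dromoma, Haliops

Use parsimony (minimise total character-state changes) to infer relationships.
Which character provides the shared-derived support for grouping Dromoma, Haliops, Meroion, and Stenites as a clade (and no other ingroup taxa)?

Trait 2

Character polarity is set by the outgroup: the derived state is whichever differs from the outgroup's state, so for Trait 2, Trait 3, Trait 4 the derived state is 'absent', and for the remaining characters it is 'present'.
Only Meroion and Stenites show the derived state 'present' for Trait 1, supporting them as a clade.
Trait 2 (derived state 'absent') is shared by Dromoma, Haliops, Meroion, and Stenites — a synapomorphy uniting that clade.
Trait 3 (derived state 'absent') is shared by Dromoma, Meroion, and Stenites — a synapomorphy uniting that clade.
Trait 4 (derived state 'absent') is shared by all ingroup taxa — unites the whole ingroup.
Most parsimonious ingroup topology: (Sclerura,(((Meroion,Stenites),Dromoma),Haliops)).
The clade {Dromoma, Haliops, Meroion, Stenites} is supported by Trait 2: its derived state 'absent' occurs in exactly those taxa and in no other taxon (including the outgroup).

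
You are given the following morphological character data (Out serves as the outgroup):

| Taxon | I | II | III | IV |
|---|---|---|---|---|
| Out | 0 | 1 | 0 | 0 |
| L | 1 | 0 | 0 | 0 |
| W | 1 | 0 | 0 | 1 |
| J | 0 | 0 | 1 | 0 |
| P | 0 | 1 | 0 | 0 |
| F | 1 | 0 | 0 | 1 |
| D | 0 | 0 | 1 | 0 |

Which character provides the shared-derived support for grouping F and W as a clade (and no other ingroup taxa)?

Character polarity is set by the outgroup: the derived state is whichever differs from the outgroup's state, so for II the derived state is '0', and for the remaining characters it is '1'.
Only F, L, and W show the derived state '1' for I, supporting them as a clade.
II: derived state '0' in D, F, J, L, and W only — synapomorphy for {D, F, J, L, W}.
III (derived state '1') is shared by D and J — a synapomorphy uniting that clade.
Only F and W show the derived state '1' for IV, supporting them as a clade.
Most parsimonious ingroup topology: (((L,(W,F)),(J,D)),P).
The clade {F, W} is supported by IV: its derived state '1' occurs in exactly those taxa and in no other taxon (including the outgroup).

IV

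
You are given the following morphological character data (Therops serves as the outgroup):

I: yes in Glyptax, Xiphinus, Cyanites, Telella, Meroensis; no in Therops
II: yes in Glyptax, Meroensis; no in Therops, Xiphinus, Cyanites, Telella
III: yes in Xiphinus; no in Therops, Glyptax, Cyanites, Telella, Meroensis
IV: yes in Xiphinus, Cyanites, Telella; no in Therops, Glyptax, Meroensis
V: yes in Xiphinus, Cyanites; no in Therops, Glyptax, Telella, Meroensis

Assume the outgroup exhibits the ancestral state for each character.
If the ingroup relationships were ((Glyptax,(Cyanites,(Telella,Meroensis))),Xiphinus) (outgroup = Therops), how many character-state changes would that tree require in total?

9

Map each character onto ((Glyptax,(Cyanites,(Telella,Meroensis))),Xiphinus) (rooted by Therops) and count the minimum state changes it requires (Fitch parsimony):
I: 1; II: 2; III: 1; IV: 3; V: 2.
Total tree length = 9.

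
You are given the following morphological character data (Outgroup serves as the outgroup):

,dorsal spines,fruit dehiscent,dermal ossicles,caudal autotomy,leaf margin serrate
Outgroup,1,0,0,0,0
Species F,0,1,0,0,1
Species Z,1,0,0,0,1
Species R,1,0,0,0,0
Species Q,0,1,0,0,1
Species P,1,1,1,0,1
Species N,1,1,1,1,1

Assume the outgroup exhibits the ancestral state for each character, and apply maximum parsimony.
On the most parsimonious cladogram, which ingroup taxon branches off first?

Species R

Character polarity is set by the outgroup: the derived state is whichever differs from the outgroup's state, so for dorsal spines the derived state is '0', and for the remaining characters it is '1'.
dorsal spines (derived state '0') is shared by Species F and Species Q — a synapomorphy uniting that clade.
fruit dehiscent: derived state '1' in Species F, Species N, Species P, and Species Q only — synapomorphy for {Species F, Species N, Species P, Species Q}.
dermal ossicles (derived state '1') is shared by Species N and Species P — a synapomorphy uniting that clade.
caudal autotomy (derived state '1') is unique to Species N (autapomorphy; uninformative for grouping).
Only Species F, Species N, Species P, Species Q, and Species Z show the derived state '1' for leaf margin serrate, supporting them as a clade.
Most parsimonious ingroup topology: ((((Species F,Species Q),(Species P,Species N)),Species Z),Species R).
Species R is sister to the clade containing all other ingroup taxa, so it is the earliest-diverging (most basal) ingroup lineage.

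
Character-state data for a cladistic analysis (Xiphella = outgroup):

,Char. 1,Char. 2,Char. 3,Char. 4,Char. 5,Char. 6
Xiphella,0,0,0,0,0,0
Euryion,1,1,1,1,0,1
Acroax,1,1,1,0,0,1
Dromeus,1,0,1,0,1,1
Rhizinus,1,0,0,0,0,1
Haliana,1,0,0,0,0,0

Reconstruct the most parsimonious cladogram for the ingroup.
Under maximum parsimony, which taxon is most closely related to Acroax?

Euryion

The outgroup has state '0' for every character, so '1' is the derived state throughout.
Char. 1 (derived state '1') is shared by all ingroup taxa — unites the whole ingroup.
Only Acroax and Euryion show the derived state '1' for Char. 2, supporting them as a clade.
Char. 3: derived state '1' in Acroax, Dromeus, and Euryion only — synapomorphy for {Acroax, Dromeus, Euryion}.
Char. 4 (derived state '1') is unique to Euryion (autapomorphy; uninformative for grouping).
Char. 5 (derived state '1') is unique to Dromeus (autapomorphy; uninformative for grouping).
Char. 6 (derived state '1') is shared by Acroax, Dromeus, Euryion, and Rhizinus — a synapomorphy uniting that clade.
Most parsimonious ingroup topology: ((((Euryion,Acroax),Dromeus),Rhizinus),Haliana).
Acroax and Euryion form a cherry on this tree, so they are sister taxa.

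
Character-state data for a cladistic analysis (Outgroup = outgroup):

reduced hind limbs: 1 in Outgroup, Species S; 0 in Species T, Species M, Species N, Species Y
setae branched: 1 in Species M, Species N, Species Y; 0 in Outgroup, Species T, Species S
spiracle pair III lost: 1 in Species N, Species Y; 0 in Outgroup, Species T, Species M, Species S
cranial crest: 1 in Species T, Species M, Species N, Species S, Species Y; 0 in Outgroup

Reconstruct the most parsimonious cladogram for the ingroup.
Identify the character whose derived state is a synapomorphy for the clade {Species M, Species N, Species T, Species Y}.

reduced hind limbs

Character polarity is set by the outgroup: the derived state is whichever differs from the outgroup's state, so for reduced hind limbs the derived state is '0', and for the remaining characters it is '1'.
reduced hind limbs (derived state '0') is shared by Species M, Species N, Species T, and Species Y — a synapomorphy uniting that clade.
setae branched (derived state '1') is shared by Species M, Species N, and Species Y — a synapomorphy uniting that clade.
Only Species N and Species Y show the derived state '1' for spiracle pair III lost, supporting them as a clade.
All ingroup taxa share the derived state '1' for cranial crest; it defines the ingroup but does not resolve relationships within it.
Most parsimonious ingroup topology: ((Species T,(Species M,(Species N,Species Y))),Species S).
The clade {Species M, Species N, Species T, Species Y} is supported by reduced hind limbs: its derived state '0' occurs in exactly those taxa and in no other taxon (including the outgroup).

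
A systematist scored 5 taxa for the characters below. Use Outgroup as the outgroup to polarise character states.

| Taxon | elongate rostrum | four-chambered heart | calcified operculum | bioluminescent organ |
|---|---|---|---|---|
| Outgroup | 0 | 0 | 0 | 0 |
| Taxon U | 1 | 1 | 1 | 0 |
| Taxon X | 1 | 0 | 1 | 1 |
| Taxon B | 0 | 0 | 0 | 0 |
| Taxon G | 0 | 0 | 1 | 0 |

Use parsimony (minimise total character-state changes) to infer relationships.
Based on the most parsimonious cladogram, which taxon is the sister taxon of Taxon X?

Taxon U

The outgroup has state '0' for every character, so '1' is the derived state throughout.
elongate rostrum (derived state '1') is shared by Taxon U and Taxon X — a synapomorphy uniting that clade.
four-chambered heart (derived state '1') is unique to Taxon U (autapomorphy; uninformative for grouping).
calcified operculum: derived state '1' in Taxon G, Taxon U, and Taxon X only — synapomorphy for {Taxon G, Taxon U, Taxon X}.
bioluminescent organ (derived state '1') is unique to Taxon X (autapomorphy; uninformative for grouping).
Most parsimonious ingroup topology: (((Taxon U,Taxon X),Taxon G),Taxon B).
Taxon X and Taxon U form a cherry on this tree, so they are sister taxa.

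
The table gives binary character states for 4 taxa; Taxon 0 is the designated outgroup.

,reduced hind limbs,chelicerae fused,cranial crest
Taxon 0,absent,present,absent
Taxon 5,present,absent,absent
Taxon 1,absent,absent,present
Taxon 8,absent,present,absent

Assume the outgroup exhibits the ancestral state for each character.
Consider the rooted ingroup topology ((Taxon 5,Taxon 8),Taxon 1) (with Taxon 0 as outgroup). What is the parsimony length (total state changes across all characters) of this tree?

4

Map each character onto ((Taxon 5,Taxon 8),Taxon 1) (rooted by Taxon 0) and count the minimum state changes it requires (Fitch parsimony):
reduced hind limbs: 1; chelicerae fused: 2; cranial crest: 1.
Total tree length = 4.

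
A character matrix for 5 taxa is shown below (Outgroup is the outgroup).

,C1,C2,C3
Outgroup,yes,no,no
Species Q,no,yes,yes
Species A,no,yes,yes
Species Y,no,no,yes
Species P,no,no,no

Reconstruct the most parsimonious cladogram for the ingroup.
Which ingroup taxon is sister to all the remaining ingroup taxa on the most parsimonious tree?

Species P

Character polarity is set by the outgroup: the derived state is whichever differs from the outgroup's state, so for C1 the derived state is 'no', and for the remaining characters it is 'yes'.
All ingroup taxa share the derived state 'no' for C1; it defines the ingroup but does not resolve relationships within it.
C2: derived state 'yes' in Species A and Species Q only — synapomorphy for {Species A, Species Q}.
C3: derived state 'yes' in Species A, Species Q, and Species Y only — synapomorphy for {Species A, Species Q, Species Y}.
Most parsimonious ingroup topology: (((Species Q,Species A),Species Y),Species P).
Species P is sister to the clade containing all other ingroup taxa, so it is the earliest-diverging (most basal) ingroup lineage.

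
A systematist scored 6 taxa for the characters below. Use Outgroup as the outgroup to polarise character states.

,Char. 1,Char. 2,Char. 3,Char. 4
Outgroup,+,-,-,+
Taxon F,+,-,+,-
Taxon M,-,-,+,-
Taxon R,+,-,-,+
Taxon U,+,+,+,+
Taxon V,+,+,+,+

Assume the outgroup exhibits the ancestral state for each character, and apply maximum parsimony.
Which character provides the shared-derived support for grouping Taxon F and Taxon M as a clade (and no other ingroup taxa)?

Character polarity is set by the outgroup: the derived state is whichever differs from the outgroup's state, so for Char. 1, Char. 4 the derived state is '-', and for the remaining characters it is '+'.
Char. 1: derived state '-' in Taxon M only — an autapomorphy, so it tells us nothing about relationships among taxa.
Char. 2 (derived state '+') is shared by Taxon U and Taxon V — a synapomorphy uniting that clade.
Char. 3 (derived state '+') is shared by Taxon F, Taxon M, Taxon U, and Taxon V — a synapomorphy uniting that clade.
Only Taxon F and Taxon M show the derived state '-' for Char. 4, supporting them as a clade.
Most parsimonious ingroup topology: (((Taxon F,Taxon M),(Taxon U,Taxon V)),Taxon R).
The clade {Taxon F, Taxon M} is supported by Char. 4: its derived state '-' occurs in exactly those taxa and in no other taxon (including the outgroup).

Char. 4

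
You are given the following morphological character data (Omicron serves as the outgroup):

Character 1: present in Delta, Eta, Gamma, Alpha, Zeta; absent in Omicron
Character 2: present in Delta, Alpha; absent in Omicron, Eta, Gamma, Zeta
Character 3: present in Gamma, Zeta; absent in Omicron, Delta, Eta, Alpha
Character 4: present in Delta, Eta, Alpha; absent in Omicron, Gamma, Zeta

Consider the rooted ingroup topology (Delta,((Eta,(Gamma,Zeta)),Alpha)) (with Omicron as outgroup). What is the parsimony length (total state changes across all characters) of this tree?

Map each character onto (Delta,((Eta,(Gamma,Zeta)),Alpha)) (rooted by Omicron) and count the minimum state changes it requires (Fitch parsimony):
Character 1: 1; Character 2: 2; Character 3: 1; Character 4: 2.
Total tree length = 6.

6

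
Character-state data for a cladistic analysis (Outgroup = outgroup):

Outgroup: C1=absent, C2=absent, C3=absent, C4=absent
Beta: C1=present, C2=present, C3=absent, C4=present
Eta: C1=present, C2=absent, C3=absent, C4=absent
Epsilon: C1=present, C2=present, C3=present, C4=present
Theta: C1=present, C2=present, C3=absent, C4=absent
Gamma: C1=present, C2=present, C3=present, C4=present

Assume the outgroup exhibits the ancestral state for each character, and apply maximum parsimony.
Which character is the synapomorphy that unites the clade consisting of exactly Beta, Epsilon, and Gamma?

The outgroup has state 'absent' for every character, so 'present' is the derived state throughout.
All ingroup taxa share the derived state 'present' for C1; it defines the ingroup but does not resolve relationships within it.
C2 (derived state 'present') is shared by Beta, Epsilon, Gamma, and Theta — a synapomorphy uniting that clade.
Only Epsilon and Gamma show the derived state 'present' for C3, supporting them as a clade.
Only Beta, Epsilon, and Gamma show the derived state 'present' for C4, supporting them as a clade.
Most parsimonious ingroup topology: (((Beta,(Epsilon,Gamma)),Theta),Eta).
The clade {Beta, Epsilon, Gamma} is supported by C4: its derived state 'present' occurs in exactly those taxa and in no other taxon (including the outgroup).

C4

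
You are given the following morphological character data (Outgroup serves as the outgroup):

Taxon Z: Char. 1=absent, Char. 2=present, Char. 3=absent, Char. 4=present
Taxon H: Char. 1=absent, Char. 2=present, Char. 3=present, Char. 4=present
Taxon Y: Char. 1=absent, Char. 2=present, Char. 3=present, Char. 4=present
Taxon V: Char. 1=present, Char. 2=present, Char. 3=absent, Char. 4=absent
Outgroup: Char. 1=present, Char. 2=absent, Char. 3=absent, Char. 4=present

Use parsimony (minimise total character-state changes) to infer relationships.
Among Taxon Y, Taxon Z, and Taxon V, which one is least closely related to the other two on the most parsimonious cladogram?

Taxon V

Character polarity is set by the outgroup: the derived state is whichever differs from the outgroup's state, so for Char. 1, Char. 4 the derived state is 'absent', and for the remaining characters it is 'present'.
Char. 1 (derived state 'absent') is shared by Taxon H, Taxon Y, and Taxon Z — a synapomorphy uniting that clade.
Char. 2 (derived state 'present') is shared by all ingroup taxa — unites the whole ingroup.
Char. 3 (derived state 'present') is shared by Taxon H and Taxon Y — a synapomorphy uniting that clade.
Char. 4 (derived state 'absent') is unique to Taxon V (autapomorphy; uninformative for grouping).
Most parsimonious ingroup topology: (((Taxon Y,Taxon H),Taxon Z),Taxon V).
Taxon Z and Taxon Y share a more recent common ancestor with each other than either does with Taxon V, so Taxon V is the least closely related of the three.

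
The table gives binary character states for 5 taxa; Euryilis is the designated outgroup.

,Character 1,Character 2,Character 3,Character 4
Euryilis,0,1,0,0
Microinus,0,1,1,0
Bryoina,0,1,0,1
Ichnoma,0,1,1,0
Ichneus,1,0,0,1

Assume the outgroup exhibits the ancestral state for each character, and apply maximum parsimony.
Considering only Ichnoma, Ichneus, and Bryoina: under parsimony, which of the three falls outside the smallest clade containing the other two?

Character polarity is set by the outgroup: the derived state is whichever differs from the outgroup's state, so for Character 2 the derived state is '0', and for the remaining characters it is '1'.
Character 1: derived state '1' in Ichneus only — an autapomorphy, so it tells us nothing about relationships among taxa.
Character 2: derived state '0' in Ichneus only — an autapomorphy, so it tells us nothing about relationships among taxa.
Only Ichnoma and Microinus show the derived state '1' for Character 3, supporting them as a clade.
Character 4: derived state '1' in Bryoina and Ichneus only — synapomorphy for {Bryoina, Ichneus}.
Most parsimonious ingroup topology: ((Microinus,Ichnoma),(Bryoina,Ichneus)).
Bryoina and Ichneus share a more recent common ancestor with each other than either does with Ichnoma, so Ichnoma is the least closely related of the three.

Ichnoma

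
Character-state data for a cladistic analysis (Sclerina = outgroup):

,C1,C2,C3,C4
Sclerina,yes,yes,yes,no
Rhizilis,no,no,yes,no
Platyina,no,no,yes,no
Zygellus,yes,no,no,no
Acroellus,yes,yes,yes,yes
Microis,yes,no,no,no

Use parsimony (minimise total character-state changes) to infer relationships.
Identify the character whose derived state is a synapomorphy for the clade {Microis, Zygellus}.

Character polarity is set by the outgroup: the derived state is whichever differs from the outgroup's state, so for C1, C2, C3 the derived state is 'no', and for the remaining characters it is 'yes'.
Only Platyina and Rhizilis show the derived state 'no' for C1, supporting them as a clade.
C2: derived state 'no' in Microis, Platyina, Rhizilis, and Zygellus only — synapomorphy for {Microis, Platyina, Rhizilis, Zygellus}.
Only Microis and Zygellus show the derived state 'no' for C3, supporting them as a clade.
C4: derived state 'yes' in Acroellus only — an autapomorphy, so it tells us nothing about relationships among taxa.
Most parsimonious ingroup topology: (((Rhizilis,Platyina),(Zygellus,Microis)),Acroellus).
The clade {Microis, Zygellus} is supported by C3: its derived state 'no' occurs in exactly those taxa and in no other taxon (including the outgroup).

C3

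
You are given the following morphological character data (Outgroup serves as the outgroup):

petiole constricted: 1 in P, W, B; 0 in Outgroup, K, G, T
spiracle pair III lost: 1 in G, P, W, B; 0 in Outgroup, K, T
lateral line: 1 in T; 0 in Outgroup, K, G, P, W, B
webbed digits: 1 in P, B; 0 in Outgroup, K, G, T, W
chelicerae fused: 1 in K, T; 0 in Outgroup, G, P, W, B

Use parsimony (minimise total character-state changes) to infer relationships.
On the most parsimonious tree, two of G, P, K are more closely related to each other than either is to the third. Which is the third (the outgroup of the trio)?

The outgroup has state '0' for every character, so '1' is the derived state throughout.
Only B, P, and W show the derived state '1' for petiole constricted, supporting them as a clade.
Only B, G, P, and W show the derived state '1' for spiracle pair III lost, supporting them as a clade.
lateral line: derived state '1' in T only — an autapomorphy, so it tells us nothing about relationships among taxa.
webbed digits (derived state '1') is shared by B and P — a synapomorphy uniting that clade.
chelicerae fused: derived state '1' in K and T only — synapomorphy for {K, T}.
Most parsimonious ingroup topology: ((K,T),(G,((P,B),W))).
G and P share a more recent common ancestor with each other than either does with K, so K is the least closely related of the three.

K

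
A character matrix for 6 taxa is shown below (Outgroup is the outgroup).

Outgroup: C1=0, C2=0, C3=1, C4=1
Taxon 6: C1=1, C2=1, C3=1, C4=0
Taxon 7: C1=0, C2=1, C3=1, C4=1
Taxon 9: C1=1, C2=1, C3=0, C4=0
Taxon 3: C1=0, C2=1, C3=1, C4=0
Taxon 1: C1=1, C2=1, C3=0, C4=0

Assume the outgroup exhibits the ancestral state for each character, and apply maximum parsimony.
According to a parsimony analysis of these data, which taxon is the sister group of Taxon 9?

Character polarity is set by the outgroup: the derived state is whichever differs from the outgroup's state, so for C3, C4 the derived state is '0', and for the remaining characters it is '1'.
C1: derived state '1' in Taxon 1, Taxon 6, and Taxon 9 only — synapomorphy for {Taxon 1, Taxon 6, Taxon 9}.
All ingroup taxa share the derived state '1' for C2; it defines the ingroup but does not resolve relationships within it.
Only Taxon 1 and Taxon 9 show the derived state '0' for C3, supporting them as a clade.
C4 (derived state '0') is shared by Taxon 1, Taxon 3, Taxon 6, and Taxon 9 — a synapomorphy uniting that clade.
Most parsimonious ingroup topology: (((Taxon 6,(Taxon 9,Taxon 1)),Taxon 3),Taxon 7).
Taxon 9 and Taxon 1 form a cherry on this tree, so they are sister taxa.

Taxon 1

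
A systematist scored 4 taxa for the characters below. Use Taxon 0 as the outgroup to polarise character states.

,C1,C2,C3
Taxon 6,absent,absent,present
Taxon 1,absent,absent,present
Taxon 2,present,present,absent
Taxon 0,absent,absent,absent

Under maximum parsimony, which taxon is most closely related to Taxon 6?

Taxon 1

The outgroup has state 'absent' for every character, so 'present' is the derived state throughout.
C1 (derived state 'present') is unique to Taxon 2 (autapomorphy; uninformative for grouping).
C2 (derived state 'present') is unique to Taxon 2 (autapomorphy; uninformative for grouping).
Only Taxon 1 and Taxon 6 show the derived state 'present' for C3, supporting them as a clade.
Most parsimonious ingroup topology: ((Taxon 1,Taxon 6),Taxon 2).
Taxon 6 and Taxon 1 form a cherry on this tree, so they are sister taxa.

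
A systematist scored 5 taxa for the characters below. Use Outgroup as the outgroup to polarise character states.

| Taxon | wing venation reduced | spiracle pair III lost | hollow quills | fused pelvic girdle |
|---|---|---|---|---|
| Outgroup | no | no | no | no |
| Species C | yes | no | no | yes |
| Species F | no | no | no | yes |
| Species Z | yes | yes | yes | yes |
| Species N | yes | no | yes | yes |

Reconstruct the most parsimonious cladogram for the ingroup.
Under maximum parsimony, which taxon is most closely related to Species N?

Species Z

The outgroup has state 'no' for every character, so 'yes' is the derived state throughout.
Only Species C, Species N, and Species Z show the derived state 'yes' for wing venation reduced, supporting them as a clade.
spiracle pair III lost: derived state 'yes' in Species Z only — an autapomorphy, so it tells us nothing about relationships among taxa.
Only Species N and Species Z show the derived state 'yes' for hollow quills, supporting them as a clade.
All ingroup taxa share the derived state 'yes' for fused pelvic girdle; it defines the ingroup but does not resolve relationships within it.
Most parsimonious ingroup topology: ((Species C,(Species Z,Species N)),Species F).
Species N and Species Z form a cherry on this tree, so they are sister taxa.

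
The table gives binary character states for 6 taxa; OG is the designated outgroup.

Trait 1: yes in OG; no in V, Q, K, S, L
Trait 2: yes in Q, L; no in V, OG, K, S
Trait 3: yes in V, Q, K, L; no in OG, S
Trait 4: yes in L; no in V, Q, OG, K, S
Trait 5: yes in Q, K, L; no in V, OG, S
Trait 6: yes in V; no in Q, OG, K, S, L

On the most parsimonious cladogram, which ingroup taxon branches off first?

Character polarity is set by the outgroup: the derived state is whichever differs from the outgroup's state, so for Trait 1 the derived state is 'no', and for the remaining characters it is 'yes'.
All ingroup taxa share the derived state 'no' for Trait 1; it defines the ingroup but does not resolve relationships within it.
Only L and Q show the derived state 'yes' for Trait 2, supporting them as a clade.
Only K, L, Q, and V show the derived state 'yes' for Trait 3, supporting them as a clade.
Trait 4: derived state 'yes' in L only — an autapomorphy, so it tells us nothing about relationships among taxa.
Trait 5: derived state 'yes' in K, L, and Q only — synapomorphy for {K, L, Q}.
Trait 6 (derived state 'yes') is unique to V (autapomorphy; uninformative for grouping).
Most parsimonious ingroup topology: ((((L,Q),K),V),S).
S is sister to the clade containing all other ingroup taxa, so it is the earliest-diverging (most basal) ingroup lineage.

S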